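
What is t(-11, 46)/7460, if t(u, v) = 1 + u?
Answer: -1/746 ≈ -0.0013405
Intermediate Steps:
t(-11, 46)/7460 = (1 - 11)/7460 = -10*1/7460 = -1/746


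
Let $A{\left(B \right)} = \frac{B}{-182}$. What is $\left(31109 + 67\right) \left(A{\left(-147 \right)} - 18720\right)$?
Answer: $- \frac{7586664012}{13} \approx -5.8359 \cdot 10^{8}$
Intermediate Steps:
$A{\left(B \right)} = - \frac{B}{182}$ ($A{\left(B \right)} = B \left(- \frac{1}{182}\right) = - \frac{B}{182}$)
$\left(31109 + 67\right) \left(A{\left(-147 \right)} - 18720\right) = \left(31109 + 67\right) \left(\left(- \frac{1}{182}\right) \left(-147\right) - 18720\right) = 31176 \left(\frac{21}{26} - 18720\right) = 31176 \left(- \frac{486699}{26}\right) = - \frac{7586664012}{13}$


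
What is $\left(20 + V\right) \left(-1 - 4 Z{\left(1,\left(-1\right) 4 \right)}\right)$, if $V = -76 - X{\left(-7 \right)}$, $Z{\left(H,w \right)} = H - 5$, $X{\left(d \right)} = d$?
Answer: $-735$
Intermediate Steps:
$Z{\left(H,w \right)} = -5 + H$ ($Z{\left(H,w \right)} = H - 5 = -5 + H$)
$V = -69$ ($V = -76 - -7 = -76 + 7 = -69$)
$\left(20 + V\right) \left(-1 - 4 Z{\left(1,\left(-1\right) 4 \right)}\right) = \left(20 - 69\right) \left(-1 - 4 \left(-5 + 1\right)\right) = - 49 \left(-1 - -16\right) = - 49 \left(-1 + 16\right) = \left(-49\right) 15 = -735$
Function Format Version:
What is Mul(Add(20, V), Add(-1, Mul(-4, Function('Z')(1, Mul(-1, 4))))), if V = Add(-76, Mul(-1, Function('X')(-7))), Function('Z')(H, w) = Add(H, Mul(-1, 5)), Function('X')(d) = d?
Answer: -735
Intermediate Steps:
Function('Z')(H, w) = Add(-5, H) (Function('Z')(H, w) = Add(H, -5) = Add(-5, H))
V = -69 (V = Add(-76, Mul(-1, -7)) = Add(-76, 7) = -69)
Mul(Add(20, V), Add(-1, Mul(-4, Function('Z')(1, Mul(-1, 4))))) = Mul(Add(20, -69), Add(-1, Mul(-4, Add(-5, 1)))) = Mul(-49, Add(-1, Mul(-4, -4))) = Mul(-49, Add(-1, 16)) = Mul(-49, 15) = -735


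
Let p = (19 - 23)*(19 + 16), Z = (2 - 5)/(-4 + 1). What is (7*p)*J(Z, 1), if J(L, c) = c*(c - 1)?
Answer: 0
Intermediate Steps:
Z = 1 (Z = -3/(-3) = -3*(-⅓) = 1)
J(L, c) = c*(-1 + c)
p = -140 (p = -4*35 = -140)
(7*p)*J(Z, 1) = (7*(-140))*(1*(-1 + 1)) = -980*0 = 0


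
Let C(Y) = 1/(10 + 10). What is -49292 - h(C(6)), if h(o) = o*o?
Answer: -19716801/400 ≈ -49292.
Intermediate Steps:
C(Y) = 1/20
h(o) = o²
-49292 - h(C(6)) = -49292 - (1/20)² = -49292 - 1*1/400 = -49292 - 1/400 = -19716801/400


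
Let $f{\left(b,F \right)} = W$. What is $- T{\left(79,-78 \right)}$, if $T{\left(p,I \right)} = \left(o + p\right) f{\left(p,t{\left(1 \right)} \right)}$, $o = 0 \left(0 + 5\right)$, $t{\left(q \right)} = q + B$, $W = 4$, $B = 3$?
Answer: $-316$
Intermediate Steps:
$t{\left(q \right)} = 3 + q$ ($t{\left(q \right)} = q + 3 = 3 + q$)
$f{\left(b,F \right)} = 4$
$o = 0$ ($o = 0 \cdot 5 = 0$)
$T{\left(p,I \right)} = 4 p$ ($T{\left(p,I \right)} = \left(0 + p\right) 4 = p 4 = 4 p$)
$- T{\left(79,-78 \right)} = - 4 \cdot 79 = \left(-1\right) 316 = -316$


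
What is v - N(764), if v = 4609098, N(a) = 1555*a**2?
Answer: -903038182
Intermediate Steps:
v - N(764) = 4609098 - 1555*764**2 = 4609098 - 1555*583696 = 4609098 - 1*907647280 = 4609098 - 907647280 = -903038182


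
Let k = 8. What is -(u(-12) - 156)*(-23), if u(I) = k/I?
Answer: -10810/3 ≈ -3603.3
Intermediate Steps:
u(I) = 8/I
-(u(-12) - 156)*(-23) = -(8/(-12) - 156)*(-23) = -(8*(-1/12) - 156)*(-23) = -(-⅔ - 156)*(-23) = -(-470)*(-23)/3 = -1*10810/3 = -10810/3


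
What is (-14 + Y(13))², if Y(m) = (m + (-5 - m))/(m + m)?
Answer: 136161/676 ≈ 201.42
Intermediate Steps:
Y(m) = -5/(2*m) (Y(m) = -5*1/(2*m) = -5/(2*m))
(-14 + Y(13))² = (-14 - 5/2/13)² = (-14 - 5/2*1/13)² = (-14 - 5/26)² = (-369/26)² = 136161/676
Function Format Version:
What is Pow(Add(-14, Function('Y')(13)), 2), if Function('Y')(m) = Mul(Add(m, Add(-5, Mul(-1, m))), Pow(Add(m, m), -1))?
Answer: Rational(136161, 676) ≈ 201.42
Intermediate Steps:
Function('Y')(m) = Mul(Rational(-5, 2), Pow(m, -1)) (Function('Y')(m) = Mul(-5, Pow(Mul(2, m), -1)) = Mul(-5, Mul(Rational(1, 2), Pow(m, -1))) = Mul(Rational(-5, 2), Pow(m, -1)))
Pow(Add(-14, Function('Y')(13)), 2) = Pow(Add(-14, Mul(Rational(-5, 2), Pow(13, -1))), 2) = Pow(Add(-14, Mul(Rational(-5, 2), Rational(1, 13))), 2) = Pow(Add(-14, Rational(-5, 26)), 2) = Pow(Rational(-369, 26), 2) = Rational(136161, 676)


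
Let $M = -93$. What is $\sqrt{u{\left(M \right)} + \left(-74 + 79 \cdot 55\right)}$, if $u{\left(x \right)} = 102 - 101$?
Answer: $4 \sqrt{267} \approx 65.361$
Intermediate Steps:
$u{\left(x \right)} = 1$
$\sqrt{u{\left(M \right)} + \left(-74 + 79 \cdot 55\right)} = \sqrt{1 + \left(-74 + 79 \cdot 55\right)} = \sqrt{1 + \left(-74 + 4345\right)} = \sqrt{1 + 4271} = \sqrt{4272} = 4 \sqrt{267}$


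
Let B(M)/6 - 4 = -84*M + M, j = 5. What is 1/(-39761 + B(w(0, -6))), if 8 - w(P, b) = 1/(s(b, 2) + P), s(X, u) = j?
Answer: -5/218107 ≈ -2.2925e-5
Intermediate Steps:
s(X, u) = 5
w(P, b) = 8 - 1/(5 + P)
B(M) = 24 - 498*M (B(M) = 24 + 6*(-84*M + M) = 24 + 6*(-83*M) = 24 - 498*M)
1/(-39761 + B(w(0, -6))) = 1/(-39761 + (24 - 498*(39 + 8*0)/(5 + 0))) = 1/(-39761 + (24 - 498*(39 + 0)/5)) = 1/(-39761 + (24 - 498*39/5)) = 1/(-39761 + (24 - 19422/5)) = 1/(-39761 - 19302/5) = 1/(-218107/5) = -5/218107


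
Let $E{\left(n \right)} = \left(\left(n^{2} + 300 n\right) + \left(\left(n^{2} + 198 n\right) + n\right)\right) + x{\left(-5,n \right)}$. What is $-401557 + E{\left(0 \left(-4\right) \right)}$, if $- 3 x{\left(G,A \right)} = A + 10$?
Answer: $- \frac{1204681}{3} \approx -4.0156 \cdot 10^{5}$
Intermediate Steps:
$x{\left(G,A \right)} = - \frac{10}{3} - \frac{A}{3}$ ($x{\left(G,A \right)} = - \frac{A + 10}{3} = - \frac{10 + A}{3} = - \frac{10}{3} - \frac{A}{3}$)
$E{\left(n \right)} = - \frac{10}{3} + 2 n^{2} + \frac{1496 n}{3}$ ($E{\left(n \right)} = \left(\left(n^{2} + 300 n\right) + \left(\left(n^{2} + 198 n\right) + n\right)\right) - \left(\frac{10}{3} + \frac{n}{3}\right) = \left(\left(n^{2} + 300 n\right) + \left(n^{2} + 199 n\right)\right) - \left(\frac{10}{3} + \frac{n}{3}\right) = \left(2 n^{2} + 499 n\right) - \left(\frac{10}{3} + \frac{n}{3}\right) = - \frac{10}{3} + 2 n^{2} + \frac{1496 n}{3}$)
$-401557 + E{\left(0 \left(-4\right) \right)} = -401557 + \left(- \frac{10}{3} + 2 \left(0 \left(-4\right)\right)^{2} + \frac{1496 \cdot 0 \left(-4\right)}{3}\right) = -401557 + \left(- \frac{10}{3} + 2 \cdot 0^{2} + \frac{1496}{3} \cdot 0\right) = -401557 + \left(- \frac{10}{3} + 2 \cdot 0 + 0\right) = -401557 + \left(- \frac{10}{3} + 0 + 0\right) = -401557 - \frac{10}{3} = - \frac{1204681}{3}$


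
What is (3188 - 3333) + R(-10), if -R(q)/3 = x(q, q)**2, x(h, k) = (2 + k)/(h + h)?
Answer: -3637/25 ≈ -145.48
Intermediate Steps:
x(h, k) = (2 + k)/(2*h) (x(h, k) = (2 + k)/((2*h)) = (2 + k)*(1/(2*h)) = (2 + k)/(2*h))
R(q) = -3*(2 + q)**2/(4*q**2)
(3188 - 3333) + R(-10) = (3188 - 3333) - 3/4*(2 - 10)**2/(-10)**2 = -145 - 3/4*1/100*(-8)**2 = -145 - 3/4*1/100*64 = -145 - 12/25 = -3637/25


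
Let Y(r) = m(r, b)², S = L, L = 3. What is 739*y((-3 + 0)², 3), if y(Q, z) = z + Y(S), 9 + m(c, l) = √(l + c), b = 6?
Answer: 28821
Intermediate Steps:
m(c, l) = -9 + √(c + l) (m(c, l) = -9 + √(l + c) = -9 + √(c + l))
S = 3
Y(r) = (-9 + √(6 + r))² (Y(r) = (-9 + √(r + 6))² = (-9 + √(6 + r))²)
y(Q, z) = 36 + z (y(Q, z) = z + (-9 + √(6 + 3))² = z + (-9 + √9)² = z + (-9 + 3)² = z + (-6)² = z + 36 = 36 + z)
739*y((-3 + 0)², 3) = 739*(36 + 3) = 739*39 = 28821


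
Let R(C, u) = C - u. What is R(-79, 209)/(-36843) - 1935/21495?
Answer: -1446681/17598673 ≈ -0.082204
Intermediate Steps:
R(-79, 209)/(-36843) - 1935/21495 = (-79 - 1*209)/(-36843) - 1935/21495 = (-79 - 209)*(-1/36843) - 1935*1/21495 = -288*(-1/36843) - 129/1433 = 96/12281 - 129/1433 = -1446681/17598673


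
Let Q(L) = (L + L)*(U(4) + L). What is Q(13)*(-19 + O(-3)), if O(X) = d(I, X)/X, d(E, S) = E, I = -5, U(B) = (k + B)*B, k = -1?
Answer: -33800/3 ≈ -11267.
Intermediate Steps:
U(B) = B*(-1 + B) (U(B) = (-1 + B)*B = B*(-1 + B))
O(X) = -5/X
Q(L) = 2*L*(12 + L) (Q(L) = (L + L)*(4*(-1 + 4) + L) = (2*L)*(4*3 + L) = (2*L)*(12 + L) = 2*L*(12 + L))
Q(13)*(-19 + O(-3)) = (2*13*(12 + 13))*(-19 - 5/(-3)) = (2*13*25)*(-19 - 5*(-⅓)) = 650*(-19 + 5/3) = 650*(-52/3) = -33800/3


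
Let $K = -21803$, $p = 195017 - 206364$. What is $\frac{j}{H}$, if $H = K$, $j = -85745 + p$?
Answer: $\frac{97092}{21803} \approx 4.4531$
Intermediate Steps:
$p = -11347$
$j = -97092$ ($j = -85745 - 11347 = -97092$)
$H = -21803$
$\frac{j}{H} = - \frac{97092}{-21803} = \left(-97092\right) \left(- \frac{1}{21803}\right) = \frac{97092}{21803}$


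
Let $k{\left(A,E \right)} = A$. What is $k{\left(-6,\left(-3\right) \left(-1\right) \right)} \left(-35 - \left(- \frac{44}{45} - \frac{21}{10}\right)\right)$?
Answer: $\frac{2873}{15} \approx 191.53$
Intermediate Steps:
$k{\left(-6,\left(-3\right) \left(-1\right) \right)} \left(-35 - \left(- \frac{44}{45} - \frac{21}{10}\right)\right) = - 6 \left(-35 - \left(- \frac{44}{45} - \frac{21}{10}\right)\right) = - 6 \left(-35 - - \frac{277}{90}\right) = - 6 \left(-35 + \left(\frac{21}{10} + \frac{44}{45}\right)\right) = - 6 \left(-35 + \frac{277}{90}\right) = \left(-6\right) \left(- \frac{2873}{90}\right) = \frac{2873}{15}$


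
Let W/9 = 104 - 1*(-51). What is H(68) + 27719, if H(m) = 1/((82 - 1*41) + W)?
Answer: 39804485/1436 ≈ 27719.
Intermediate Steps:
W = 1395 (W = 9*(104 - 1*(-51)) = 9*(104 + 51) = 9*155 = 1395)
H(m) = 1/1436 (H(m) = 1/((82 - 1*41) + 1395) = 1/((82 - 41) + 1395) = 1/(41 + 1395) = 1/1436)
H(68) + 27719 = 1/1436 + 27719 = 39804485/1436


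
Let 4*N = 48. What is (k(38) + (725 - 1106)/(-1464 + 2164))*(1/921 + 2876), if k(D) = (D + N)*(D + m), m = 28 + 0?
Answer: 2039237292781/214900 ≈ 9.4892e+6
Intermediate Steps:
m = 28
N = 12 (N = (1/4)*48 = 12)
k(D) = (12 + D)*(28 + D) (k(D) = (D + 12)*(D + 28) = (12 + D)*(28 + D))
(k(38) + (725 - 1106)/(-1464 + 2164))*(1/921 + 2876) = ((336 + 38**2 + 40*38) + (725 - 1106)/(-1464 + 2164))*(1/921 + 2876) = ((336 + 1444 + 1520) - 381/700)*(1/921 + 2876) = (3300 - 381*1/700)*(2648797/921) = (3300 - 381/700)*(2648797/921) = (2309619/700)*(2648797/921) = 2039237292781/214900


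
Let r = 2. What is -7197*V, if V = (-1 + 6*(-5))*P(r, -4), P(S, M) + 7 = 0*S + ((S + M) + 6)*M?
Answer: -5131461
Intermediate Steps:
P(S, M) = -7 + M*(6 + M + S) (P(S, M) = -7 + (0*S + ((S + M) + 6)*M) = -7 + (0 + ((M + S) + 6)*M) = -7 + (0 + (6 + M + S)*M) = -7 + (0 + M*(6 + M + S)) = -7 + M*(6 + M + S))
V = 713 (V = (-1 + 6*(-5))*(-7 + (-4)**2 + 6*(-4) - 4*2) = (-1 - 30)*(-7 + 16 - 24 - 8) = -31*(-23) = 713)
-7197*V = -7197*713 = -5131461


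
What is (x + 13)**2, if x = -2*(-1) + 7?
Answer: 484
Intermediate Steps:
x = 9 (x = 2 + 7 = 9)
(x + 13)**2 = (9 + 13)**2 = 22**2 = 484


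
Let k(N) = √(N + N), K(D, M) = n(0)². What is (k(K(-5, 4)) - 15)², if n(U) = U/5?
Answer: 225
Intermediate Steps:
n(U) = U/5 (n(U) = U*(⅕) = U/5)
K(D, M) = 0 (K(D, M) = ((⅕)*0)² = 0² = 0)
k(N) = √2*√N (k(N) = √(2*N) = √2*√N)
(k(K(-5, 4)) - 15)² = (√2*√0 - 15)² = (√2*0 - 15)² = (0 - 15)² = (-15)² = 225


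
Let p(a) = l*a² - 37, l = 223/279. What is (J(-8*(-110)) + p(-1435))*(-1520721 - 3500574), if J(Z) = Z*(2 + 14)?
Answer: -775162703512580/93 ≈ -8.3351e+12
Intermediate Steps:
l = 223/279 (l = 223*(1/279) = 223/279 ≈ 0.79928)
p(a) = -37 + 223*a²/279 (p(a) = 223*a²/279 - 37 = -37 + 223*a²/279)
J(Z) = 16*Z (J(Z) = Z*16 = 16*Z)
(J(-8*(-110)) + p(-1435))*(-1520721 - 3500574) = (16*(-8*(-110)) + (-37 + (223/279)*(-1435)²))*(-1520721 - 3500574) = (16*880 + (-37 + (223/279)*2059225))*(-5021295) = (14080 + (-37 + 459207175/279))*(-5021295) = (14080 + 459196852/279)*(-5021295) = (463125172/279)*(-5021295) = -775162703512580/93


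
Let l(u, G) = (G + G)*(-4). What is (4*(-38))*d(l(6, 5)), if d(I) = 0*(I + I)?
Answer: 0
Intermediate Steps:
l(u, G) = -8*G (l(u, G) = (2*G)*(-4) = -8*G)
d(I) = 0 (d(I) = 0*(2*I) = 0)
(4*(-38))*d(l(6, 5)) = (4*(-38))*0 = -152*0 = 0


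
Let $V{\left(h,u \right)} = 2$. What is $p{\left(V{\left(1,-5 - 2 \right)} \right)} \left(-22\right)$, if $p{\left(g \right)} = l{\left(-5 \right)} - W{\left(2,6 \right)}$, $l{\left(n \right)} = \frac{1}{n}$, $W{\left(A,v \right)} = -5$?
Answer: $- \frac{528}{5} \approx -105.6$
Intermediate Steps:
$p{\left(g \right)} = \frac{24}{5}$ ($p{\left(g \right)} = \frac{1}{-5} - -5 = - \frac{1}{5} + 5 = \frac{24}{5}$)
$p{\left(V{\left(1,-5 - 2 \right)} \right)} \left(-22\right) = \frac{24}{5} \left(-22\right) = - \frac{528}{5}$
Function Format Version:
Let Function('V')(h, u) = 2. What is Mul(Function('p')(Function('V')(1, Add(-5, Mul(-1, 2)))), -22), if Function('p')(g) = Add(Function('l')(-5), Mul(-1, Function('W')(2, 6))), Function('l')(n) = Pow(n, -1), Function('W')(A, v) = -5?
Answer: Rational(-528, 5) ≈ -105.60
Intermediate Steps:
Function('p')(g) = Rational(24, 5) (Function('p')(g) = Add(Pow(-5, -1), Mul(-1, -5)) = Add(Rational(-1, 5), 5) = Rational(24, 5))
Mul(Function('p')(Function('V')(1, Add(-5, Mul(-1, 2)))), -22) = Mul(Rational(24, 5), -22) = Rational(-528, 5)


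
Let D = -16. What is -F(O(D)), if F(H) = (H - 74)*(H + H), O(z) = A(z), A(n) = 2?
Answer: 288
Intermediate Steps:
O(z) = 2
F(H) = 2*H*(-74 + H) (F(H) = (-74 + H)*(2*H) = 2*H*(-74 + H))
-F(O(D)) = -2*2*(-74 + 2) = -2*2*(-72) = -1*(-288) = 288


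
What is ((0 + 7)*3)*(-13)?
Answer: -273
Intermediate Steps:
((0 + 7)*3)*(-13) = (7*3)*(-13) = 21*(-13) = -273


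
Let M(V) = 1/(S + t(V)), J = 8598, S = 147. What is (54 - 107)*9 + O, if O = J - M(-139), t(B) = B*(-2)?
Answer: 3451424/425 ≈ 8121.0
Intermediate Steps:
t(B) = -2*B
M(V) = 1/(147 - 2*V)
O = 3654149/425 (O = 8598 - (-1)/(-147 + 2*(-139)) = 8598 - (-1)/(-147 - 278) = 8598 - (-1)/(-425) = 8598 - (-1)*(-1)/425 = 8598 - 1*1/425 = 8598 - 1/425 = 3654149/425 ≈ 8598.0)
(54 - 107)*9 + O = (54 - 107)*9 + 3654149/425 = -53*9 + 3654149/425 = -477 + 3654149/425 = 3451424/425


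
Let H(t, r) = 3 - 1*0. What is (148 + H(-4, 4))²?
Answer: 22801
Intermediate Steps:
H(t, r) = 3 (H(t, r) = 3 + 0 = 3)
(148 + H(-4, 4))² = (148 + 3)² = 151² = 22801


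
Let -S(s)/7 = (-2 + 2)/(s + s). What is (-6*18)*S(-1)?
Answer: 0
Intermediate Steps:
S(s) = 0 (S(s) = -7*(-2 + 2)/(s + s) = -0/(2*s) = -0*1/(2*s) = -7*0 = 0)
(-6*18)*S(-1) = -6*18*0 = -108*0 = 0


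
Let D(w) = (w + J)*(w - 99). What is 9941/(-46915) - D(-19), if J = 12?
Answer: -38761731/46915 ≈ -826.21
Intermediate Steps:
D(w) = (-99 + w)*(12 + w) (D(w) = (w + 12)*(w - 99) = (12 + w)*(-99 + w) = (-99 + w)*(12 + w))
9941/(-46915) - D(-19) = 9941/(-46915) - (-1188 + (-19)² - 87*(-19)) = 9941*(-1/46915) - (-1188 + 361 + 1653) = -9941/46915 - 1*826 = -9941/46915 - 826 = -38761731/46915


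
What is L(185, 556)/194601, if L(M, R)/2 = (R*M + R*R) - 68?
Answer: 74896/17691 ≈ 4.2336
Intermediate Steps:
L(M, R) = -136 + 2*R² + 2*M*R (L(M, R) = 2*((R*M + R*R) - 68) = 2*((M*R + R²) - 68) = 2*((R² + M*R) - 68) = 2*(-68 + R² + M*R) = -136 + 2*R² + 2*M*R)
L(185, 556)/194601 = (-136 + 2*556² + 2*185*556)/194601 = (-136 + 2*309136 + 205720)*(1/194601) = (-136 + 618272 + 205720)*(1/194601) = 823856*(1/194601) = 74896/17691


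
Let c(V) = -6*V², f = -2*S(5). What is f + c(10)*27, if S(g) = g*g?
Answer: -16250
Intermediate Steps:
S(g) = g²
f = -50 (f = -2*5² = -2*25 = -50)
f + c(10)*27 = -50 - 6*10²*27 = -50 - 6*100*27 = -50 - 600*27 = -50 - 16200 = -16250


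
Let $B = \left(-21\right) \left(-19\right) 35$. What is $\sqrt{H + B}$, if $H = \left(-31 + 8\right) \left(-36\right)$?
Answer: $\sqrt{14793} \approx 121.63$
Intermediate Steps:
$B = 13965$ ($B = 399 \cdot 35 = 13965$)
$H = 828$ ($H = \left(-23\right) \left(-36\right) = 828$)
$\sqrt{H + B} = \sqrt{828 + 13965} = \sqrt{14793}$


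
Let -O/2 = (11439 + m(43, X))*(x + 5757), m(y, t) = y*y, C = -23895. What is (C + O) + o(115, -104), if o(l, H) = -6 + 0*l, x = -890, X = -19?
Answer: -129369293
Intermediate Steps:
o(l, H) = -6 (o(l, H) = -6 + 0 = -6)
m(y, t) = y²
O = -129345392 (O = -2*(11439 + 43²)*(-890 + 5757) = -2*(11439 + 1849)*4867 = -26576*4867 = -2*64672696 = -129345392)
(C + O) + o(115, -104) = (-23895 - 129345392) - 6 = -129369287 - 6 = -129369293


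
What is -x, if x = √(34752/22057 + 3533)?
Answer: -√1719610767581/22057 ≈ -59.452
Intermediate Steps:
x = √1719610767581/22057 (x = √(34752*(1/22057) + 3533) = √(34752/22057 + 3533) = √(77962133/22057) = √1719610767581/22057 ≈ 59.452)
-x = -√1719610767581/22057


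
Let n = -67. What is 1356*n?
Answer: -90852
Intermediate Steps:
1356*n = 1356*(-67) = -90852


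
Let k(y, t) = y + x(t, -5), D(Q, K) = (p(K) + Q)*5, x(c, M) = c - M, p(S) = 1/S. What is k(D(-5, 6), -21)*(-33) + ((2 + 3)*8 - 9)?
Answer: 2713/2 ≈ 1356.5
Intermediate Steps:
D(Q, K) = 5*Q + 5/K (D(Q, K) = (1/K + Q)*5 = (Q + 1/K)*5 = 5*Q + 5/K)
k(y, t) = 5 + t + y (k(y, t) = y + (t - 1*(-5)) = y + (t + 5) = y + (5 + t) = 5 + t + y)
k(D(-5, 6), -21)*(-33) + ((2 + 3)*8 - 9) = (5 - 21 + (5*(-5) + 5/6))*(-33) + ((2 + 3)*8 - 9) = (5 - 21 + (-25 + 5*(1/6)))*(-33) + (5*8 - 9) = (5 - 21 + (-25 + 5/6))*(-33) + (40 - 9) = (5 - 21 - 145/6)*(-33) + 31 = -241/6*(-33) + 31 = 2651/2 + 31 = 2713/2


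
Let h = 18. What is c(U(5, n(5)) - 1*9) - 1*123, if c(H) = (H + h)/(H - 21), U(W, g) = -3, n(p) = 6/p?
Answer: -1355/11 ≈ -123.18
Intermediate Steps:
c(H) = (18 + H)/(-21 + H) (c(H) = (H + 18)/(H - 21) = (18 + H)/(-21 + H))
c(U(5, n(5)) - 1*9) - 1*123 = (18 + (-3 - 1*9))/(-21 + (-3 - 1*9)) - 1*123 = (18 + (-3 - 9))/(-21 + (-3 - 9)) - 123 = (18 - 12)/(-21 - 12) - 123 = 6/(-33) - 123 = -1/33*6 - 123 = -2/11 - 123 = -1355/11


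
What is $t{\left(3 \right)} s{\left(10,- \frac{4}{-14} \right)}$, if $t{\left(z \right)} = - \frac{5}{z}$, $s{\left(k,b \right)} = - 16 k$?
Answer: $\frac{800}{3} \approx 266.67$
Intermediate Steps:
$t{\left(3 \right)} s{\left(10,- \frac{4}{-14} \right)} = - \frac{5}{3} \left(\left(-16\right) 10\right) = \left(-5\right) \frac{1}{3} \left(-160\right) = \left(- \frac{5}{3}\right) \left(-160\right) = \frac{800}{3}$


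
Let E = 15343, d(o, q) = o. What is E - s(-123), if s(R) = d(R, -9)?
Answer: 15466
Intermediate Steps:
s(R) = R
E - s(-123) = 15343 - 1*(-123) = 15343 + 123 = 15466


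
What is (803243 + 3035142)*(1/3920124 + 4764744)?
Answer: 71694841668204044945/3920124 ≈ 1.8289e+13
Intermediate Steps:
(803243 + 3035142)*(1/3920124 + 4764744) = 3838385*(1/3920124 + 4764744) = 3838385*(18678387308257/3920124) = 71694841668204044945/3920124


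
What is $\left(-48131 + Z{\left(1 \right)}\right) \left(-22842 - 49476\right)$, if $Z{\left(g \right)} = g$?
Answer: $3480665340$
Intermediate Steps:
$\left(-48131 + Z{\left(1 \right)}\right) \left(-22842 - 49476\right) = \left(-48131 + 1\right) \left(-22842 - 49476\right) = \left(-48130\right) \left(-72318\right) = 3480665340$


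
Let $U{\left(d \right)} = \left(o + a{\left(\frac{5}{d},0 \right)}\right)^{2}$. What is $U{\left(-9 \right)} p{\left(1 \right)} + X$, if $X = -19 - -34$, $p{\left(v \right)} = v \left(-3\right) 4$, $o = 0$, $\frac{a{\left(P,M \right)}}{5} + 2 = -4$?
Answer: $-10785$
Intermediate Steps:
$a{\left(P,M \right)} = -30$ ($a{\left(P,M \right)} = -10 + 5 \left(-4\right) = -10 - 20 = -30$)
$p{\left(v \right)} = - 12 v$ ($p{\left(v \right)} = - 3 v 4 = - 12 v$)
$X = 15$ ($X = -19 + 34 = 15$)
$U{\left(d \right)} = 900$ ($U{\left(d \right)} = \left(0 - 30\right)^{2} = \left(-30\right)^{2} = 900$)
$U{\left(-9 \right)} p{\left(1 \right)} + X = 900 \left(\left(-12\right) 1\right) + 15 = 900 \left(-12\right) + 15 = -10800 + 15 = -10785$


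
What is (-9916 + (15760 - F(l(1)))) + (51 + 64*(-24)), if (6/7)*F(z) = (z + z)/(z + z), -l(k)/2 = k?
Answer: 26147/6 ≈ 4357.8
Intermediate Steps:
l(k) = -2*k
F(z) = 7/6 (F(z) = 7*((z + z)/(z + z))/6 = 7*((2*z)/((2*z)))/6 = 7*((2*z)*(1/(2*z)))/6 = (7/6)*1 = 7/6)
(-9916 + (15760 - F(l(1)))) + (51 + 64*(-24)) = (-9916 + (15760 - 1*7/6)) + (51 + 64*(-24)) = (-9916 + (15760 - 7/6)) + (51 - 1536) = (-9916 + 94553/6) - 1485 = 35057/6 - 1485 = 26147/6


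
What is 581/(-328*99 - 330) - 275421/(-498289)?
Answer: 113569529/212271114 ≈ 0.53502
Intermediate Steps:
581/(-328*99 - 330) - 275421/(-498289) = 581/(-32472 - 330) - 275421*(-1/498289) = 581/(-32802) + 275421/498289 = 581*(-1/32802) + 275421/498289 = -83/4686 + 275421/498289 = 113569529/212271114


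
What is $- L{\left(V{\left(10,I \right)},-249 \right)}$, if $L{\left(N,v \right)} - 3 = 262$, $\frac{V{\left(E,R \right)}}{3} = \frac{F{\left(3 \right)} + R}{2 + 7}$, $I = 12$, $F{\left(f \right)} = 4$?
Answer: $-265$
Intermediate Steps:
$V{\left(E,R \right)} = \frac{4}{3} + \frac{R}{3}$ ($V{\left(E,R \right)} = 3 \frac{4 + R}{2 + 7} = 3 \frac{4 + R}{9} = 3 \left(4 + R\right) \frac{1}{9} = 3 \left(\frac{4}{9} + \frac{R}{9}\right) = \frac{4}{3} + \frac{R}{3}$)
$L{\left(N,v \right)} = 265$ ($L{\left(N,v \right)} = 3 + 262 = 265$)
$- L{\left(V{\left(10,I \right)},-249 \right)} = \left(-1\right) 265 = -265$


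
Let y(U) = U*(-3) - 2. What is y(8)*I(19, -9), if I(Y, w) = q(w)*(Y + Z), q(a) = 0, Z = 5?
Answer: 0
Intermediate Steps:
y(U) = -2 - 3*U (y(U) = -3*U - 2 = -2 - 3*U)
I(Y, w) = 0 (I(Y, w) = 0*(Y + 5) = 0*(5 + Y) = 0)
y(8)*I(19, -9) = (-2 - 3*8)*0 = (-2 - 24)*0 = -26*0 = 0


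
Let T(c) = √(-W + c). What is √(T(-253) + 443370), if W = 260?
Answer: √(443370 + 3*I*√57) ≈ 665.86 + 0.017*I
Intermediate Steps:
T(c) = √(-260 + c) (T(c) = √(-1*260 + c) = √(-260 + c))
√(T(-253) + 443370) = √(√(-260 - 253) + 443370) = √(√(-513) + 443370) = √(3*I*√57 + 443370) = √(443370 + 3*I*√57)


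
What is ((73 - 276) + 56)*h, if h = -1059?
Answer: 155673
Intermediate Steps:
((73 - 276) + 56)*h = ((73 - 276) + 56)*(-1059) = (-203 + 56)*(-1059) = -147*(-1059) = 155673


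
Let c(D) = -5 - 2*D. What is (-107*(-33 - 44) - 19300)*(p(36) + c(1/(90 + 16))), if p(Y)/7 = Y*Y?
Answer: -5315363550/53 ≈ -1.0029e+8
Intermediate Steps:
p(Y) = 7*Y² (p(Y) = 7*(Y*Y) = 7*Y²)
(-107*(-33 - 44) - 19300)*(p(36) + c(1/(90 + 16))) = (-107*(-33 - 44) - 19300)*(7*36² + (-5 - 2/(90 + 16))) = (-107*(-77) - 19300)*(7*1296 + (-5 - 2/106)) = (8239 - 19300)*(9072 + (-5 - 2*1/106)) = -11061*(9072 + (-5 - 1/53)) = -11061*(9072 - 266/53) = -11061*480550/53 = -5315363550/53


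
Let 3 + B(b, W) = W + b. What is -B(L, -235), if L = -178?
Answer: 416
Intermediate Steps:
B(b, W) = -3 + W + b (B(b, W) = -3 + (W + b) = -3 + W + b)
-B(L, -235) = -(-3 - 235 - 178) = -1*(-416) = 416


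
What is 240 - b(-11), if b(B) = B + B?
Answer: 262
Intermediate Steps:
b(B) = 2*B
240 - b(-11) = 240 - 2*(-11) = 240 - 1*(-22) = 240 + 22 = 262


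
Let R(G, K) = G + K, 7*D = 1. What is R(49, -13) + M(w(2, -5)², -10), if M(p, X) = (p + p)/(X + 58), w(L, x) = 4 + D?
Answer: 43177/1176 ≈ 36.715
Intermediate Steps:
D = ⅐ (D = (⅐)*1 = ⅐ ≈ 0.14286)
w(L, x) = 29/7 (w(L, x) = 4 + ⅐ = 29/7)
M(p, X) = 2*p/(58 + X) (M(p, X) = (2*p)/(58 + X) = 2*p/(58 + X))
R(49, -13) + M(w(2, -5)², -10) = (49 - 13) + 2*(29/7)²/(58 - 10) = 36 + 2*(841/49)/48 = 36 + 2*(841/49)*(1/48) = 36 + 841/1176 = 43177/1176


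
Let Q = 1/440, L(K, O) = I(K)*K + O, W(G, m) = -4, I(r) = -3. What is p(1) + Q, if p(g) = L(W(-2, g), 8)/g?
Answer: 8801/440 ≈ 20.002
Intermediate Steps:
L(K, O) = O - 3*K (L(K, O) = -3*K + O = O - 3*K)
p(g) = 20/g (p(g) = (8 - 3*(-4))/g = (8 + 12)/g = 20/g)
Q = 1/440 ≈ 0.0022727
p(1) + Q = 20/1 + 1/440 = 20*1 + 1/440 = 20 + 1/440 = 8801/440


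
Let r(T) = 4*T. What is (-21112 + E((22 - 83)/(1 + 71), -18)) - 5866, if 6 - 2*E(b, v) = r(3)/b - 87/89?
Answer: -292812347/10858 ≈ -26967.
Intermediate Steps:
E(b, v) = 621/178 - 6/b (E(b, v) = 3 - ((4*3)/b - 87/89)/2 = 3 - (12/b - 87*1/89)/2 = 3 - (12/b - 87/89)/2 = 3 - (-87/89 + 12/b)/2 = 3 + (87/178 - 6/b) = 621/178 - 6/b)
(-21112 + E((22 - 83)/(1 + 71), -18)) - 5866 = (-21112 + (621/178 - 6*(1 + 71)/(22 - 83))) - 5866 = (-21112 + (621/178 - 6/((-61/72)))) - 5866 = (-21112 + (621/178 - 6/((-61*1/72)))) - 5866 = (-21112 + (621/178 - 6/(-61/72))) - 5866 = (-21112 + (621/178 - 6*(-72/61))) - 5866 = (-21112 + (621/178 + 432/61)) - 5866 = (-21112 + 114777/10858) - 5866 = -229119319/10858 - 5866 = -292812347/10858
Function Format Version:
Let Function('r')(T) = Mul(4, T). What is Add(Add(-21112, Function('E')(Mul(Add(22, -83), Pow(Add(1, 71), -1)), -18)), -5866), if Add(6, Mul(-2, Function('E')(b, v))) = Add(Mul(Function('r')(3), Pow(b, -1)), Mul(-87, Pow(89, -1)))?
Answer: Rational(-292812347, 10858) ≈ -26967.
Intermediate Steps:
Function('E')(b, v) = Add(Rational(621, 178), Mul(-6, Pow(b, -1))) (Function('E')(b, v) = Add(3, Mul(Rational(-1, 2), Add(Mul(Mul(4, 3), Pow(b, -1)), Mul(-87, Pow(89, -1))))) = Add(3, Mul(Rational(-1, 2), Add(Mul(12, Pow(b, -1)), Mul(-87, Rational(1, 89))))) = Add(3, Mul(Rational(-1, 2), Add(Mul(12, Pow(b, -1)), Rational(-87, 89)))) = Add(3, Mul(Rational(-1, 2), Add(Rational(-87, 89), Mul(12, Pow(b, -1))))) = Add(3, Add(Rational(87, 178), Mul(-6, Pow(b, -1)))) = Add(Rational(621, 178), Mul(-6, Pow(b, -1))))
Add(Add(-21112, Function('E')(Mul(Add(22, -83), Pow(Add(1, 71), -1)), -18)), -5866) = Add(Add(-21112, Add(Rational(621, 178), Mul(-6, Pow(Mul(Add(22, -83), Pow(Add(1, 71), -1)), -1)))), -5866) = Add(Add(-21112, Add(Rational(621, 178), Mul(-6, Pow(Mul(-61, Pow(72, -1)), -1)))), -5866) = Add(Add(-21112, Add(Rational(621, 178), Mul(-6, Pow(Mul(-61, Rational(1, 72)), -1)))), -5866) = Add(Add(-21112, Add(Rational(621, 178), Mul(-6, Pow(Rational(-61, 72), -1)))), -5866) = Add(Add(-21112, Add(Rational(621, 178), Mul(-6, Rational(-72, 61)))), -5866) = Add(Add(-21112, Add(Rational(621, 178), Rational(432, 61))), -5866) = Add(Add(-21112, Rational(114777, 10858)), -5866) = Add(Rational(-229119319, 10858), -5866) = Rational(-292812347, 10858)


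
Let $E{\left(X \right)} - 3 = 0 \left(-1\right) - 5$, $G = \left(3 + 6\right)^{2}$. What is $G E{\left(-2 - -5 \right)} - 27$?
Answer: $-189$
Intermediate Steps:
$G = 81$ ($G = 9^{2} = 81$)
$E{\left(X \right)} = -2$ ($E{\left(X \right)} = 3 + \left(0 \left(-1\right) - 5\right) = 3 + \left(0 - 5\right) = 3 - 5 = -2$)
$G E{\left(-2 - -5 \right)} - 27 = 81 \left(-2\right) - 27 = -162 - 27 = -189$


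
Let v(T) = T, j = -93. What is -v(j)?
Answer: 93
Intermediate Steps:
-v(j) = -1*(-93) = 93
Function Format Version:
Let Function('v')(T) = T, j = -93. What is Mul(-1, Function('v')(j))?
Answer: 93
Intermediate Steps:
Mul(-1, Function('v')(j)) = Mul(-1, -93) = 93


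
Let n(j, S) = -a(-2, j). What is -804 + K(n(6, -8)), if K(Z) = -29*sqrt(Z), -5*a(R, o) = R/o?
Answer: -804 - 29*I*sqrt(15)/15 ≈ -804.0 - 7.4878*I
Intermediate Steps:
a(R, o) = -R/(5*o)
n(j, S) = -2/(5*j) (n(j, S) = -(-1)*(-2)/(5*j) = -2/(5*j))
-804 + K(n(6, -8)) = -804 - 29*I*sqrt(15)/15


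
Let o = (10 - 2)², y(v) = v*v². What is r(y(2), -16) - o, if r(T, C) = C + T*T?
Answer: -16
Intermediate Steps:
y(v) = v³
r(T, C) = C + T²
o = 64 (o = 8² = 64)
r(y(2), -16) - o = (-16 + (2³)²) - 1*64 = (-16 + 8²) - 64 = (-16 + 64) - 64 = 48 - 64 = -16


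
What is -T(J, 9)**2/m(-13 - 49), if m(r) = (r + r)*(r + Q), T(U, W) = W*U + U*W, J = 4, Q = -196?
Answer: -216/1333 ≈ -0.16204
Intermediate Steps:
T(U, W) = 2*U*W (T(U, W) = U*W + U*W = 2*U*W)
m(r) = 2*r*(-196 + r) (m(r) = (r + r)*(r - 196) = (2*r)*(-196 + r) = 2*r*(-196 + r))
-T(J, 9)**2/m(-13 - 49) = -(2*4*9)**2/(2*(-13 - 49)*(-196 + (-13 - 49))) = -72**2/(2*(-62)*(-196 - 62)) = -5184/(2*(-62)*(-258)) = -5184/31992 = -1*216/1333 = -216/1333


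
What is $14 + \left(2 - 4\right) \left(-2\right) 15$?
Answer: $74$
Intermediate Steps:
$14 + \left(2 - 4\right) \left(-2\right) 15 = 14 + \left(-2\right) \left(-2\right) 15 = 14 + 4 \cdot 15 = 14 + 60 = 74$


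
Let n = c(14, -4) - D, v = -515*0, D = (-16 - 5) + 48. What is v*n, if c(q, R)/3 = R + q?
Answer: 0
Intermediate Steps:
c(q, R) = 3*R + 3*q (c(q, R) = 3*(R + q) = 3*R + 3*q)
D = 27 (D = -21 + 48 = 27)
v = 0
n = 3 (n = (3*(-4) + 3*14) - 1*27 = (-12 + 42) - 27 = 30 - 27 = 3)
v*n = 0*3 = 0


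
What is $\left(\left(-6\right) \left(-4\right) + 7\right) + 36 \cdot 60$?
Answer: $2191$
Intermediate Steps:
$\left(\left(-6\right) \left(-4\right) + 7\right) + 36 \cdot 60 = \left(24 + 7\right) + 2160 = 31 + 2160 = 2191$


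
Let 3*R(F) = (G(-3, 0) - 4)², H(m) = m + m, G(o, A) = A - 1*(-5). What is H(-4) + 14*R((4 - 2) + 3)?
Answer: -10/3 ≈ -3.3333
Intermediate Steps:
G(o, A) = 5 + A (G(o, A) = A + 5 = 5 + A)
H(m) = 2*m
R(F) = ⅓ (R(F) = ((5 + 0) - 4)²/3 = (5 - 4)²/3 = (⅓)*1² = (⅓)*1 = ⅓)
H(-4) + 14*R((4 - 2) + 3) = 2*(-4) + 14*(⅓) = -8 + 14/3 = -10/3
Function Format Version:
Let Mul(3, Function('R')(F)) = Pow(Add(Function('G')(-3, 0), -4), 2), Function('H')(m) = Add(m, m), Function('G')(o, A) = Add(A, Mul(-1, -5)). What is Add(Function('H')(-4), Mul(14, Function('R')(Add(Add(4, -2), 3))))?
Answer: Rational(-10, 3) ≈ -3.3333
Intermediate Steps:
Function('G')(o, A) = Add(5, A) (Function('G')(o, A) = Add(A, 5) = Add(5, A))
Function('H')(m) = Mul(2, m)
Function('R')(F) = Rational(1, 3) (Function('R')(F) = Mul(Rational(1, 3), Pow(Add(Add(5, 0), -4), 2)) = Mul(Rational(1, 3), Pow(Add(5, -4), 2)) = Mul(Rational(1, 3), Pow(1, 2)) = Mul(Rational(1, 3), 1) = Rational(1, 3))
Add(Function('H')(-4), Mul(14, Function('R')(Add(Add(4, -2), 3)))) = Add(Mul(2, -4), Mul(14, Rational(1, 3))) = Add(-8, Rational(14, 3)) = Rational(-10, 3)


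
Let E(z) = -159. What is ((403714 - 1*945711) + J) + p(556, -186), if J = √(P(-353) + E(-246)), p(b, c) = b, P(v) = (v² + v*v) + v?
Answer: -541441 + 3*√27634 ≈ -5.4094e+5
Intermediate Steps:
P(v) = v + 2*v² (P(v) = (v² + v²) + v = 2*v² + v = v + 2*v²)
J = 3*√27634 (J = √(-353*(1 + 2*(-353)) - 159) = √(-353*(1 - 706) - 159) = √(-353*(-705) - 159) = √(248865 - 159) = √248706 = 3*√27634 ≈ 498.70)
((403714 - 1*945711) + J) + p(556, -186) = ((403714 - 1*945711) + 3*√27634) + 556 = ((403714 - 945711) + 3*√27634) + 556 = (-541997 + 3*√27634) + 556 = -541441 + 3*√27634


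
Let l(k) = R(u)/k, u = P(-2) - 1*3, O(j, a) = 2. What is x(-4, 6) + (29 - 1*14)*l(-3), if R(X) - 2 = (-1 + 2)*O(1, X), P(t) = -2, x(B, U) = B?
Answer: -24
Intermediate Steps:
u = -5 (u = -2 - 1*3 = -2 - 3 = -5)
R(X) = 4 (R(X) = 2 + (-1 + 2)*2 = 2 + 1*2 = 2 + 2 = 4)
l(k) = 4/k
x(-4, 6) + (29 - 1*14)*l(-3) = -4 + (29 - 1*14)*(4/(-3)) = -4 + (29 - 14)*(4*(-⅓)) = -4 + 15*(-4/3) = -4 - 20 = -24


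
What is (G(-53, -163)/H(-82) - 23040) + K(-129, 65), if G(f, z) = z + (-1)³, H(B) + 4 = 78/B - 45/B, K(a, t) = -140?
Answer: -8354532/361 ≈ -23143.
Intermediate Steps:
H(B) = -4 + 33/B (H(B) = -4 + (78/B - 45/B) = -4 + 33/B)
G(f, z) = -1 + z (G(f, z) = z - 1 = -1 + z)
(G(-53, -163)/H(-82) - 23040) + K(-129, 65) = ((-1 - 163)/(-4 + 33/(-82)) - 23040) - 140 = (-164/(-4 + 33*(-1/82)) - 23040) - 140 = (-164/(-4 - 33/82) - 23040) - 140 = (-164/(-361/82) - 23040) - 140 = (-164*(-82/361) - 23040) - 140 = (13448/361 - 23040) - 140 = -8303992/361 - 140 = -8354532/361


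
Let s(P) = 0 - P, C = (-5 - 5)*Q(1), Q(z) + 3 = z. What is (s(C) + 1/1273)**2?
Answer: 648160681/1620529 ≈ 399.97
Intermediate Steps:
Q(z) = -3 + z
C = 20 (C = (-5 - 5)*(-3 + 1) = -10*(-2) = 20)
s(P) = -P
(s(C) + 1/1273)**2 = (-1*20 + 1/1273)**2 = (-20 + 1/1273)**2 = (-25459/1273)**2 = 648160681/1620529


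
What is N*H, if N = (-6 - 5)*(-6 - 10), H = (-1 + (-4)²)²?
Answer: 39600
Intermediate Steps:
H = 225 (H = (-1 + 16)² = 15² = 225)
N = 176 (N = -11*(-16) = 176)
N*H = 176*225 = 39600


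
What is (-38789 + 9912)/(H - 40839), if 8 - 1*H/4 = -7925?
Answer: 28877/9107 ≈ 3.1709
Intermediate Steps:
H = 31732 (H = 32 - 4*(-7925) = 32 + 31700 = 31732)
(-38789 + 9912)/(H - 40839) = (-38789 + 9912)/(31732 - 40839) = -28877/(-9107) = -28877*(-1/9107) = 28877/9107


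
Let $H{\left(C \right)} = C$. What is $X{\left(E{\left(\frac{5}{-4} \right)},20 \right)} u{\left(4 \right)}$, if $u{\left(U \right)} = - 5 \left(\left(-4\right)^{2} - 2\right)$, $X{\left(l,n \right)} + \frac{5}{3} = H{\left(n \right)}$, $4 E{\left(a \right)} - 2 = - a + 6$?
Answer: $- \frac{3850}{3} \approx -1283.3$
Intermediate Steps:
$E{\left(a \right)} = 2 - \frac{a}{4}$ ($E{\left(a \right)} = \frac{1}{2} + \frac{- a + 6}{4} = \frac{1}{2} + \frac{6 - a}{4} = \frac{1}{2} - \left(- \frac{3}{2} + \frac{a}{4}\right) = 2 - \frac{a}{4}$)
$X{\left(l,n \right)} = - \frac{5}{3} + n$
$u{\left(U \right)} = -70$ ($u{\left(U \right)} = - 5 \left(16 - 2\right) = \left(-5\right) 14 = -70$)
$X{\left(E{\left(\frac{5}{-4} \right)},20 \right)} u{\left(4 \right)} = \left(- \frac{5}{3} + 20\right) \left(-70\right) = \frac{55}{3} \left(-70\right) = - \frac{3850}{3}$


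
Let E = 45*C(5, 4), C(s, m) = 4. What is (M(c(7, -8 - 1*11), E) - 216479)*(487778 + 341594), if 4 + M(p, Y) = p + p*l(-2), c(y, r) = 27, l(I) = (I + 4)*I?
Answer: -179612117808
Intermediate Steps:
l(I) = I*(4 + I) (l(I) = (4 + I)*I = I*(4 + I))
E = 180 (E = 45*4 = 180)
M(p, Y) = -4 - 3*p (M(p, Y) = -4 + (p + p*(-2*(4 - 2))) = -4 + (p + p*(-2*2)) = -4 + (p + p*(-4)) = -4 + (p - 4*p) = -4 - 3*p)
(M(c(7, -8 - 1*11), E) - 216479)*(487778 + 341594) = ((-4 - 3*27) - 216479)*(487778 + 341594) = ((-4 - 81) - 216479)*829372 = (-85 - 216479)*829372 = -216564*829372 = -179612117808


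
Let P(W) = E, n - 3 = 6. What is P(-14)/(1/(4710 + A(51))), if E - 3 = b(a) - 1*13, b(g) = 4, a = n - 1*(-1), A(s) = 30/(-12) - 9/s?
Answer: -480147/17 ≈ -28244.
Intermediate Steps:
n = 9 (n = 3 + 6 = 9)
A(s) = -5/2 - 9/s (A(s) = 30*(-1/12) - 9/s = -5/2 - 9/s)
a = 10 (a = 9 - 1*(-1) = 9 + 1 = 10)
E = -6 (E = 3 + (4 - 1*13) = 3 + (4 - 13) = 3 - 9 = -6)
P(W) = -6
P(-14)/(1/(4710 + A(51))) = -(28245 - 18/17) = -6/(1/(4710 + (-5/2 - 3/17))) = -6/(1/(4710 - 91/34)) = -6/(1/(160049/34)) = -6/34/160049 = -6*160049/34 = -480147/17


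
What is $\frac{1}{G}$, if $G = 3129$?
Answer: $\frac{1}{3129} \approx 0.00031959$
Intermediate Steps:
$\frac{1}{G} = \frac{1}{3129}$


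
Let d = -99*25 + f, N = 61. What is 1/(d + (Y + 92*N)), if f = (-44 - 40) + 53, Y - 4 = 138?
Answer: 1/3248 ≈ 0.00030788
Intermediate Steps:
Y = 142 (Y = 4 + 138 = 142)
f = -31 (f = -84 + 53 = -31)
d = -2506 (d = -99*25 - 31 = -2475 - 31 = -2506)
1/(d + (Y + 92*N)) = 1/(-2506 + (142 + 92*61)) = 1/(-2506 + (142 + 5612)) = 1/(-2506 + 5754) = 1/3248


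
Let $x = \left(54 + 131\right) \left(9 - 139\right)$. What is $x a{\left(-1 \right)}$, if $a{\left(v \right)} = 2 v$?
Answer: $48100$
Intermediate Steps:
$x = -24050$ ($x = 185 \left(-130\right) = -24050$)
$x a{\left(-1 \right)} = - 24050 \cdot 2 \left(-1\right) = \left(-24050\right) \left(-2\right) = 48100$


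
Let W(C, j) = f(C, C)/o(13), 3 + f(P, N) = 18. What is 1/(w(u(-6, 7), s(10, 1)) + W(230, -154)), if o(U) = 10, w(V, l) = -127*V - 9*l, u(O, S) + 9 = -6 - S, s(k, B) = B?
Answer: 2/5573 ≈ 0.00035887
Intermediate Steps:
u(O, S) = -15 - S (u(O, S) = -9 + (-6 - S) = -15 - S)
f(P, N) = 15 (f(P, N) = -3 + 18 = 15)
W(C, j) = 3/2 (W(C, j) = 15/10 = 15*(⅒) = 3/2)
1/(w(u(-6, 7), s(10, 1)) + W(230, -154)) = 1/((-127*(-15 - 1*7) - 9*1) + 3/2) = 1/((-127*(-15 - 7) - 9) + 3/2) = 1/((-127*(-22) - 9) + 3/2) = 1/((2794 - 9) + 3/2) = 1/(2785 + 3/2) = 1/(5573/2) = 2/5573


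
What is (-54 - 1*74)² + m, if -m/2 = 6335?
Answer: 3714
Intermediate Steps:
m = -12670 (m = -2*6335 = -12670)
(-54 - 1*74)² + m = (-54 - 1*74)² - 12670 = (-54 - 74)² - 12670 = (-128)² - 12670 = 16384 - 12670 = 3714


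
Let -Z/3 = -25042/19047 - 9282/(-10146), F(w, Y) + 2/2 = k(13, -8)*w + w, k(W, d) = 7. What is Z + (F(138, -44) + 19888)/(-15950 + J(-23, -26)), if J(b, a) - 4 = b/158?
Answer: -3155476063219/27049655975069 ≈ -0.11665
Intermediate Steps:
J(b, a) = 4 + b/158
F(w, Y) = -1 + 8*w (F(w, Y) = -1 + (7*w + w) = -1 + 8*w)
Z = 12880313/10736159 (Z = -3*(-25042/19047 - 9282/(-10146)) = -3*(-25042*1/19047 - 9282*(-1/10146)) = -3*(-25042/19047 + 1547/1691) = -3*(-12880313/32208477) = 12880313/10736159 ≈ 1.1997)
Z + (F(138, -44) + 19888)/(-15950 + J(-23, -26)) = 12880313/10736159 + ((-1 + 8*138) + 19888)/(-15950 + (4 + (1/158)*(-23))) = 12880313/10736159 + ((-1 + 1104) + 19888)/(-15950 + (4 - 23/158)) = 12880313/10736159 + (1103 + 19888)/(-15950 + 609/158) = 12880313/10736159 + 20991/(-2519491/158) = 12880313/10736159 + 20991*(-158/2519491) = 12880313/10736159 - 3316578/2519491 = -3155476063219/27049655975069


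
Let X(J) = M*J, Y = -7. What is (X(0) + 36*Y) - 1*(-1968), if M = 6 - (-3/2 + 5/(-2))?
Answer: 1716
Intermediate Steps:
M = 10 (M = 6 - (-3*½ + 5*(-½)) = 6 - (-3/2 - 5/2) = 6 - 1*(-4) = 6 + 4 = 10)
X(J) = 10*J
(X(0) + 36*Y) - 1*(-1968) = (10*0 + 36*(-7)) - 1*(-1968) = (0 - 252) + 1968 = -252 + 1968 = 1716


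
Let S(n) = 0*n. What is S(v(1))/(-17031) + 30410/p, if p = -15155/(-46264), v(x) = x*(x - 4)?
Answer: 281377648/3031 ≈ 92833.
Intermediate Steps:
v(x) = x*(-4 + x)
p = 15155/46264 (p = -15155*(-1/46264) = 15155/46264 ≈ 0.32758)
S(n) = 0
S(v(1))/(-17031) + 30410/p = 0/(-17031) + 30410/(15155/46264) = 0*(-1/17031) + 30410*(46264/15155) = 0 + 281377648/3031 = 281377648/3031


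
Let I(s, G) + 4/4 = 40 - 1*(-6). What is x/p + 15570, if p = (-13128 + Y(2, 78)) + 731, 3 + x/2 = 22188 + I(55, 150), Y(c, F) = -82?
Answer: 194253570/12479 ≈ 15566.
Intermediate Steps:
I(s, G) = 45 (I(s, G) = -1 + (40 - 1*(-6)) = -1 + (40 + 6) = -1 + 46 = 45)
x = 44460 (x = -6 + 2*(22188 + 45) = -6 + 2*22233 = -6 + 44466 = 44460)
p = -12479 (p = (-13128 - 82) + 731 = -13210 + 731 = -12479)
x/p + 15570 = 44460/(-12479) + 15570 = 44460*(-1/12479) + 15570 = -44460/12479 + 15570 = 194253570/12479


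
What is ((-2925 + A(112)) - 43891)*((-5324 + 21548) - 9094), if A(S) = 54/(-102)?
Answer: -5674631530/17 ≈ -3.3380e+8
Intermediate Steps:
A(S) = -9/17 (A(S) = 54*(-1/102) = -9/17)
((-2925 + A(112)) - 43891)*((-5324 + 21548) - 9094) = ((-2925 - 9/17) - 43891)*((-5324 + 21548) - 9094) = (-49734/17 - 43891)*(16224 - 9094) = -795881/17*7130 = -5674631530/17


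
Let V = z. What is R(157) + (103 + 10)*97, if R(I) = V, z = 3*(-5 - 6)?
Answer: 10928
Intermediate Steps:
z = -33 (z = 3*(-11) = -33)
V = -33
R(I) = -33
R(157) + (103 + 10)*97 = -33 + (103 + 10)*97 = -33 + 113*97 = -33 + 10961 = 10928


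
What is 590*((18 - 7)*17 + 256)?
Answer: 261370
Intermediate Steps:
590*((18 - 7)*17 + 256) = 590*(11*17 + 256) = 590*(187 + 256) = 590*443 = 261370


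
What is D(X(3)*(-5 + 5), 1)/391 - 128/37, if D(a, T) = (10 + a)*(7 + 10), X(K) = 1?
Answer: -2574/851 ≈ -3.0247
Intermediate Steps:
D(a, T) = 170 + 17*a (D(a, T) = (10 + a)*17 = 170 + 17*a)
D(X(3)*(-5 + 5), 1)/391 - 128/37 = (170 + 17*(1*(-5 + 5)))/391 - 128/37 = (170 + 17*(1*0))*(1/391) - 128*1/37 = (170 + 17*0)*(1/391) - 128/37 = (170 + 0)*(1/391) - 128/37 = 170*(1/391) - 128/37 = 10/23 - 128/37 = -2574/851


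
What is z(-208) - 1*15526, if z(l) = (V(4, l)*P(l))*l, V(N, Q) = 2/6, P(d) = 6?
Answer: -15942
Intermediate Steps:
V(N, Q) = 1/3 (V(N, Q) = 2*(1/6) = 1/3)
z(l) = 2*l (z(l) = ((1/3)*6)*l = 2*l)
z(-208) - 1*15526 = 2*(-208) - 1*15526 = -416 - 15526 = -15942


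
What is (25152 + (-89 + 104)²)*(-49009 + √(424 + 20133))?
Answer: -1243701393 + 25377*√20557 ≈ -1.2401e+9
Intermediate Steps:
(25152 + (-89 + 104)²)*(-49009 + √(424 + 20133)) = (25152 + 15²)*(-49009 + √20557) = (25152 + 225)*(-49009 + √20557) = 25377*(-49009 + √20557) = -1243701393 + 25377*√20557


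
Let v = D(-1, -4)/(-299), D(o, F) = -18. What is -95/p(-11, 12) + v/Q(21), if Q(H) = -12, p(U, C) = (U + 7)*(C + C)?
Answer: 28261/28704 ≈ 0.98457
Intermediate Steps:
p(U, C) = 2*C*(7 + U) (p(U, C) = (7 + U)*(2*C) = 2*C*(7 + U))
v = 18/299 (v = -18/(-299) = -18*(-1/299) = 18/299 ≈ 0.060201)
-95/p(-11, 12) + v/Q(21) = -95*1/(24*(7 - 11)) + (18/299)/(-12) = -95/(2*12*(-4)) + (18/299)*(-1/12) = -95/(-96) - 3/598 = -95*(-1/96) - 3/598 = 95/96 - 3/598 = 28261/28704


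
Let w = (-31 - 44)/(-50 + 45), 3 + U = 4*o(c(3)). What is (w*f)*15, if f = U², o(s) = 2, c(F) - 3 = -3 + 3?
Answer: 5625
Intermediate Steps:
c(F) = 3 (c(F) = 3 + (-3 + 3) = 3 + 0 = 3)
U = 5 (U = -3 + 4*2 = -3 + 8 = 5)
w = 15 (w = -75/(-5) = -75*(-⅕) = 15)
f = 25 (f = 5² = 25)
(w*f)*15 = (15*25)*15 = 375*15 = 5625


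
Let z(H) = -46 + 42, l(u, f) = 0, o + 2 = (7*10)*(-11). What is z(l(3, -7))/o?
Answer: 1/193 ≈ 0.0051813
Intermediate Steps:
o = -772 (o = -2 + (7*10)*(-11) = -2 + 70*(-11) = -2 - 770 = -772)
z(H) = -4
z(l(3, -7))/o = -4/(-772) = -4*(-1/772) = 1/193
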